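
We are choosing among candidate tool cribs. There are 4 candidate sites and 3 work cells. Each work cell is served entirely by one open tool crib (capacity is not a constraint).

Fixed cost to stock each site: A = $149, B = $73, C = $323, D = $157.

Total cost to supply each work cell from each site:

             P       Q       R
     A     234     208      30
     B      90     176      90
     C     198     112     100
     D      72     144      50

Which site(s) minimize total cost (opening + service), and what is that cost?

Open D only; minimum total cost 423.

For any fixed open set, each work cell goes to its cheapest open site; total = fixed + service.
{D}: P→D 72, Q→D 144, R→D 50. Service 266; fixed 157; total 423.
{B}: service 356 + fixed 73 = 429
{B, D}: service 266 + fixed 230 = 496
{A, B, C, D}: P→D 72, Q→C 112, R→A 30. Service 214; fixed 702; total 916.
No other subset beats 423.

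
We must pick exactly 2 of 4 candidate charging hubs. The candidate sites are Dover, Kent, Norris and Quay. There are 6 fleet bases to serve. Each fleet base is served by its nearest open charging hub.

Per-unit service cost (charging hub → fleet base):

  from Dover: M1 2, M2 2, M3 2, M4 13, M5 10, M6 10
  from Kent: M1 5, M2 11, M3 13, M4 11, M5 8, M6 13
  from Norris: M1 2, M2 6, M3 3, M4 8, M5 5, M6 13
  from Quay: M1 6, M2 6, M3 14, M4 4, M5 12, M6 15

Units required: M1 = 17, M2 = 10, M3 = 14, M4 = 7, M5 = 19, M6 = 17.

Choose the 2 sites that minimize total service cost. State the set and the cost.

With exactly 2 open, each fleet base uses its cheapest among the chosen.
{Dover, Norris}: M1→Dover 2·17=34, M2→Dover 2·10=20, M3→Dover 2·14=28, M4→Norris 8·7=56, M5→Norris 5·19=95, M6→Dover 10·17=170. Service cost 403.
{Dover, Quay}: service cost 470
{Norris, Quay}: service cost 480
Among all 6 size-2 choices, {Dover, Norris} is lowest.

Choose Dover and Norris; total service cost 403.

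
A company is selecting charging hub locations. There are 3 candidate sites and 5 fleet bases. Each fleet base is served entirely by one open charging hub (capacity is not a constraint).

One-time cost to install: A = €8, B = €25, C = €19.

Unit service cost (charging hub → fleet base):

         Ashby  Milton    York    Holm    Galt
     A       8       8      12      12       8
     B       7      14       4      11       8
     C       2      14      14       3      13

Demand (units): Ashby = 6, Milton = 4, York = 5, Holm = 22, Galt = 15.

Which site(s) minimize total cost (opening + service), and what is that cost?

Open A, B and C; minimum total cost 302.

For any fixed open set, each fleet base goes to its cheapest open site; total = fixed + service.
{A, B, C}: Ashby→C 2·6=12, Milton→A 8·4=32, York→B 4·5=20, Holm→C 3·22=66, Galt→A 8·15=120. Service 250; fixed 52; total 302.
{A, C}: service 290 + fixed 27 = 317
{B, C}: Ashby→C 2·6=12, Milton→B 14·4=56, York→B 4·5=20, Holm→C 3·22=66, Galt→B 8·15=120. Service 274; fixed 44; total 318.
{A}: Ashby→A 8·6=48, Milton→A 8·4=32, York→A 12·5=60, Holm→A 12·22=264, Galt→A 8·15=120. Service 524; fixed 8; total 532.
No other subset beats 302.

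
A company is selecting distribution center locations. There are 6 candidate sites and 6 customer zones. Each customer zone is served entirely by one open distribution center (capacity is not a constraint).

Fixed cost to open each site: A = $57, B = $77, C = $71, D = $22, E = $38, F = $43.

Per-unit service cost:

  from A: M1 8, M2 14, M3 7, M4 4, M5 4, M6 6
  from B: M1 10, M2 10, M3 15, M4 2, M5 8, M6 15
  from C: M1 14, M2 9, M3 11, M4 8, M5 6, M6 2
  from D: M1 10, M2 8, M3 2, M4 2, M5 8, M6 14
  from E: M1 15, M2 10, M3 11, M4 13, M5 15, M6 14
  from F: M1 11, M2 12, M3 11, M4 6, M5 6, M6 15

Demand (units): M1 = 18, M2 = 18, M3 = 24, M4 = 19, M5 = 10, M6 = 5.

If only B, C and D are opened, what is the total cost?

Each customer zone is assigned to its cheapest site among the open ones.
{B, C, D}: M1→B 10·18=180, M2→D 8·18=144, M3→D 2·24=48, M4→B 2·19=38, M5→C 6·10=60, M6→C 2·5=10. Service 480; fixed 170; total 650.

Total cost: 650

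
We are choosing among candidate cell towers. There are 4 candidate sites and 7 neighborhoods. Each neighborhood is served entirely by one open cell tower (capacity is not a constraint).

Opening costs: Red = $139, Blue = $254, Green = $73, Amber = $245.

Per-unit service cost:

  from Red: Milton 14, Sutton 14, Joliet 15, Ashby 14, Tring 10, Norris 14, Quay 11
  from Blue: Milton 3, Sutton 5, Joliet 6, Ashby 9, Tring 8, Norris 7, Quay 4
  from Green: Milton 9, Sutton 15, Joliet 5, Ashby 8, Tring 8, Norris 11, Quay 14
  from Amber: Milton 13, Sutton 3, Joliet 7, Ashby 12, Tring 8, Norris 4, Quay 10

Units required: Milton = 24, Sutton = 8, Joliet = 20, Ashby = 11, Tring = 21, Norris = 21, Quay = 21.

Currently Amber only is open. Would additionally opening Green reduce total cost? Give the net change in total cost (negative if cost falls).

Current service cost with {Amber}: 1070.
Adding Green: each neighborhood re-picks its cheapest; new service cost 890, saving 180.
Extra fixed cost: 73. Net change = 73 − 180 = -107.
(Totals: 1315 → 1208.)

Yes — net change −107 (cost falls by 107).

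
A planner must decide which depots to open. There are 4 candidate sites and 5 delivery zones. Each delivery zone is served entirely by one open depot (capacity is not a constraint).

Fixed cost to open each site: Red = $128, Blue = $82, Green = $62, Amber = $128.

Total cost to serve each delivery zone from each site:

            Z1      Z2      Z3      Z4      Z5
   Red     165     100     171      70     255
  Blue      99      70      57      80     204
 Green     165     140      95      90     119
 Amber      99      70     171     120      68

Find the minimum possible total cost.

For any fixed open set, each delivery zone goes to its cheapest open site; total = fixed + service.
{Blue, Green}: Z1→Blue 99, Z2→Blue 70, Z3→Blue 57, Z4→Blue 80, Z5→Green 119. Service 425; fixed 144; total 569.
{Blue, Amber}: Z1→Blue 99, Z2→Blue 70, Z3→Blue 57, Z4→Blue 80, Z5→Amber 68. Service 374; fixed 210; total 584.
{Blue}: Z1→Blue 99, Z2→Blue 70, Z3→Blue 57, Z4→Blue 80, Z5→Blue 204. Service 510; fixed 82; total 592.
{Red, Blue, Green, Amber}: service 364 + fixed 400 = 764
(All 15 nonempty subsets were checked; Blue and Green is lowest.)

Minimum total cost: 569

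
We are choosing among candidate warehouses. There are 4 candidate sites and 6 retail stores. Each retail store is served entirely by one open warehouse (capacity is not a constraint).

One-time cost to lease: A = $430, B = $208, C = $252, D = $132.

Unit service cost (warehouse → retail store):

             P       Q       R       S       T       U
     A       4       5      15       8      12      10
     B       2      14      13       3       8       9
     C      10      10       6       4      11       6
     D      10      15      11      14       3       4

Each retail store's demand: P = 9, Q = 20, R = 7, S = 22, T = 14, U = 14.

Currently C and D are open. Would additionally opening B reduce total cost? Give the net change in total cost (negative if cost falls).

Current service cost with {C, D}: 518.
Adding B: each retail store re-picks its cheapest; new service cost 424, saving 94.
Extra fixed cost: 208. Net change = 208 − 94 = 114.
(Totals: 902 → 1016.)

No — net change +114 (cost rises by 114).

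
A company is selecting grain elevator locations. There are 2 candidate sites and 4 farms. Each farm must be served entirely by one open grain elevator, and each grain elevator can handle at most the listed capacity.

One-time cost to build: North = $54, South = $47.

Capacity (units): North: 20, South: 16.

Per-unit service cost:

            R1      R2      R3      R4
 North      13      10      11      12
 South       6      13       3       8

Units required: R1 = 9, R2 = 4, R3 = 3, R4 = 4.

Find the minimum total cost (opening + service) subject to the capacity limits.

Minimum total cost: 236

Open {North, South}: R1→South 6·9=54, R2→North 10·4=40, R3→South 3·3=9, R4→South 8·4=32.
Loads: North carries 4/20, South carries 16/16. Service 135; fixed 101; total 236.
Next best feasible plan costs 252.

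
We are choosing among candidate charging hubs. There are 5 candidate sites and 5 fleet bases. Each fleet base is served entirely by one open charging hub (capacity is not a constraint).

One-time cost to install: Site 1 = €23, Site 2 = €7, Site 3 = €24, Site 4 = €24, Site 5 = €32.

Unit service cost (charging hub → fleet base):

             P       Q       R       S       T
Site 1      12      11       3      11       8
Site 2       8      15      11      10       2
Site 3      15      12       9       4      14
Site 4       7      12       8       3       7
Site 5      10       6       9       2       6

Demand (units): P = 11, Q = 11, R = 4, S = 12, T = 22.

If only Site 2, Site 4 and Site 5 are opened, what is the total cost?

Each fleet base is assigned to its cheapest site among the open ones.
{Site 2, Site 4, Site 5}: P→Site 4 7·11=77, Q→Site 5 6·11=66, R→Site 4 8·4=32, S→Site 5 2·12=24, T→Site 2 2·22=44. Service 243; fixed 63; total 306.

Total cost: 306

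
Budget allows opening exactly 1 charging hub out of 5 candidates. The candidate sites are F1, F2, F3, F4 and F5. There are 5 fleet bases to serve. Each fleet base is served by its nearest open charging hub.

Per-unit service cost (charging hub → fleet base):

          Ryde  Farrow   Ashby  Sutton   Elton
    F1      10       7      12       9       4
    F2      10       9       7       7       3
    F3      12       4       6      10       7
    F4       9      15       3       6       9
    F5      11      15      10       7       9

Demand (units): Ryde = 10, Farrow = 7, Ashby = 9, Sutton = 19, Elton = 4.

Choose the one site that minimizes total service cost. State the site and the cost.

Choose F2 only; total service cost 371.

With exactly 1 open, each fleet base uses its cheapest among the chosen.
{F2}: Ryde→F2 10·10=100, Farrow→F2 9·7=63, Ashby→F2 7·9=63, Sutton→F2 7·19=133, Elton→F2 3·4=12. Service cost 371.
{F4}: service cost 372
{F3}: service cost 420
Among all 5 size-1 choices, {F2} is lowest.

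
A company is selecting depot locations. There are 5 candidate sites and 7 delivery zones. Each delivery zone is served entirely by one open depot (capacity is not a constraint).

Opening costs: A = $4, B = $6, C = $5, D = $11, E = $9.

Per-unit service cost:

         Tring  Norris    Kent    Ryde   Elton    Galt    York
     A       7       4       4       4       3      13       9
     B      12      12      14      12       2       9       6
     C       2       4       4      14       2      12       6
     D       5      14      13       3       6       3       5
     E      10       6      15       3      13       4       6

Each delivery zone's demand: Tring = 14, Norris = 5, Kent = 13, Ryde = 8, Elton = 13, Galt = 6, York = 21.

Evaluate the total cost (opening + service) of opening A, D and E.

Total cost: 352

Each delivery zone is assigned to its cheapest site among the open ones.
{A, D, E}: Tring→D 5·14=70, Norris→A 4·5=20, Kent→A 4·13=52, Ryde→D 3·8=24, Elton→A 3·13=39, Galt→D 3·6=18, York→D 5·21=105. Service 328; fixed 24; total 352.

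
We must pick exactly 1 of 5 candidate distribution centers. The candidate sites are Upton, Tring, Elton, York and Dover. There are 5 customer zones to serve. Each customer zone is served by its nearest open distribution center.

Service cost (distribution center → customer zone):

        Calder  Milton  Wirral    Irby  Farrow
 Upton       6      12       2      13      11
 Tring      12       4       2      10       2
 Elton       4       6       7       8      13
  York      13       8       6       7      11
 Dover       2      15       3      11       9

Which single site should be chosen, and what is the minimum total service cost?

Choose Tring only; total service cost 30.

With exactly 1 open, each customer zone uses its cheapest among the chosen.
{Tring}: Calder→Tring 12, Milton→Tring 4, Wirral→Tring 2, Irby→Tring 10, Farrow→Tring 2. Service cost 30.
{Elton}: service cost 38
{Dover}: service cost 40
Among all 5 size-1 choices, {Tring} is lowest.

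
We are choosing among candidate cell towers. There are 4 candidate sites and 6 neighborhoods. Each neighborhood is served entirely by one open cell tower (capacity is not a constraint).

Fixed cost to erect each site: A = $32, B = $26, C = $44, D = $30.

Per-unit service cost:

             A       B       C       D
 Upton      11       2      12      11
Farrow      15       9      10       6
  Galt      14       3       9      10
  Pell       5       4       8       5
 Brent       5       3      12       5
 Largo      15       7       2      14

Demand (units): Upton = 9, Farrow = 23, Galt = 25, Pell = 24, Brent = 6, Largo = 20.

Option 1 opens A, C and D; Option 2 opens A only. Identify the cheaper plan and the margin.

Option 1 is cheaper by 518.

Option 1: {A, C, D}: Upton→A 11·9=99, Farrow→D 6·23=138, Galt→C 9·25=225, Pell→A 5·24=120, Brent→A 5·6=30, Largo→C 2·20=40. Service 652; fixed 106; total 758.
Option 2: {A}: Upton→A 11·9=99, Farrow→A 15·23=345, Galt→A 14·25=350, Pell→A 5·24=120, Brent→A 5·6=30, Largo→A 15·20=300. Service 1244; fixed 32; total 1276.
Difference: |758 − 1276| = 518.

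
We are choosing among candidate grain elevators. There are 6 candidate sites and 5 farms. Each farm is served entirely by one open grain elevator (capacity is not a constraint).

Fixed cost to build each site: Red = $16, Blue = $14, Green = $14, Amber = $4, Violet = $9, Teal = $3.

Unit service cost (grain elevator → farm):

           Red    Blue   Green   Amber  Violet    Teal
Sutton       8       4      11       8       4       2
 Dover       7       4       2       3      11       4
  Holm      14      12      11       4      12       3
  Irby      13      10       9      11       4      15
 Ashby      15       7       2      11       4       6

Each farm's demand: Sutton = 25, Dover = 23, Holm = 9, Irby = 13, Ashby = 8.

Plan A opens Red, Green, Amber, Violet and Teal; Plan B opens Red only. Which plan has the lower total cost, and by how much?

Plan A is cheaper by 555.

Plan A: {Red, Green, Amber, Violet, Teal}: Sutton→Teal 2·25=50, Dover→Green 2·23=46, Holm→Teal 3·9=27, Irby→Violet 4·13=52, Ashby→Green 2·8=16. Service 191; fixed 46; total 237.
Plan B: {Red}: Sutton→Red 8·25=200, Dover→Red 7·23=161, Holm→Red 14·9=126, Irby→Red 13·13=169, Ashby→Red 15·8=120. Service 776; fixed 16; total 792.
Difference: |237 − 792| = 555.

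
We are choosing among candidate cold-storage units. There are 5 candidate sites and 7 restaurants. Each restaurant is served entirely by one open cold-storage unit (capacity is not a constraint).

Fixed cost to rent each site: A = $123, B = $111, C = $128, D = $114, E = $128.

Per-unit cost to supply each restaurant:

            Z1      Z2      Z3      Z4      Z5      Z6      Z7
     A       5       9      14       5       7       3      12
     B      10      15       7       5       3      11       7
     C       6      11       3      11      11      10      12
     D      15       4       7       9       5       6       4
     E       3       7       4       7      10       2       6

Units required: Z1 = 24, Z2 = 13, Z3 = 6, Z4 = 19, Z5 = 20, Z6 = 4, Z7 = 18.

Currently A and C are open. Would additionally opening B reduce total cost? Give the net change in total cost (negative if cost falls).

Yes — net change −59 (cost falls by 59).

Current service cost with {A, C}: 718.
Adding B: each restaurant re-picks its cheapest; new service cost 548, saving 170.
Extra fixed cost: 111. Net change = 111 − 170 = -59.
(Totals: 969 → 910.)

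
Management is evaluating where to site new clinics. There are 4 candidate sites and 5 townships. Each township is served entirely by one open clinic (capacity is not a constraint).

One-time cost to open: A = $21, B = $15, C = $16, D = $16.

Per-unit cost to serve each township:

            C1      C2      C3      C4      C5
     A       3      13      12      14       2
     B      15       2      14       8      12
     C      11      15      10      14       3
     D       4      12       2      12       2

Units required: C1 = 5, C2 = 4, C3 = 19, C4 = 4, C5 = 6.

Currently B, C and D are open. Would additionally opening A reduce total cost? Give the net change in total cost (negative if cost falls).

Current service cost with {B, C, D}: 110.
Adding A: each township re-picks its cheapest; new service cost 105, saving 5.
Extra fixed cost: 21. Net change = 21 − 5 = 16.
(Totals: 157 → 173.)

No — net change +16 (cost rises by 16).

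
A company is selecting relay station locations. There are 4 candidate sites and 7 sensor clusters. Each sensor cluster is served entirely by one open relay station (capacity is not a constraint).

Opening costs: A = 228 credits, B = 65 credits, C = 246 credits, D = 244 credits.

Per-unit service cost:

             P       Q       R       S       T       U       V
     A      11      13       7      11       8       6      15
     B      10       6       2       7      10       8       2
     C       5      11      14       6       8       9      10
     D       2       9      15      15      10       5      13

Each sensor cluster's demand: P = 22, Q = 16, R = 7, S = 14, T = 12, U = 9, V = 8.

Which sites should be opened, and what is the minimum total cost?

For any fixed open set, each sensor cluster goes to its cheapest open site; total = fixed + service.
{B}: P→B 10·22=220, Q→B 6·16=96, R→B 2·7=14, S→B 7·14=98, T→B 10·12=120, U→B 8·9=72, V→B 2·8=16. Service 636; fixed 65; total 701.
{B, D}: P→D 2·22=44, Q→B 6·16=96, R→B 2·7=14, S→B 7·14=98, T→B 10·12=120, U→D 5·9=45, V→B 2·8=16. Service 433; fixed 309; total 742.
{B, C}: service 488 + fixed 311 = 799
{A, B, C, D}: service 395 + fixed 783 = 1178
No other subset beats 701.

Open B only; minimum total cost 701.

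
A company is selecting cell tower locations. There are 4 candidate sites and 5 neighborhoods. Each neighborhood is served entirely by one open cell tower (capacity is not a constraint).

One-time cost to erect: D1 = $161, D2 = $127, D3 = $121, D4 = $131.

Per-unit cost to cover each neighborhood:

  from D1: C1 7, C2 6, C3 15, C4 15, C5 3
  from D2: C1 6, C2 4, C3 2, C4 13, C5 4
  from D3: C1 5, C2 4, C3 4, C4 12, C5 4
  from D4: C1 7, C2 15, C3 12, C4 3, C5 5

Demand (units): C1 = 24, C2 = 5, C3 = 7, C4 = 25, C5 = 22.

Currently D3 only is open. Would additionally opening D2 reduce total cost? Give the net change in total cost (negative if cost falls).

Current service cost with {D3}: 556.
Adding D2: each neighborhood re-picks its cheapest; new service cost 542, saving 14.
Extra fixed cost: 127. Net change = 127 − 14 = 113.
(Totals: 677 → 790.)

No — net change +113 (cost rises by 113).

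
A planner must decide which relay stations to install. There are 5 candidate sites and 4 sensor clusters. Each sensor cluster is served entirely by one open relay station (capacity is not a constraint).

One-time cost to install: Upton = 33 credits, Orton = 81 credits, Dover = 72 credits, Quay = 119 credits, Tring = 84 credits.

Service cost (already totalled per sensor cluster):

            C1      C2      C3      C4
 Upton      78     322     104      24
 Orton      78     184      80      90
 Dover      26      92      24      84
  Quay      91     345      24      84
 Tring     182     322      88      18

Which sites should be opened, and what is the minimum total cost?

For any fixed open set, each sensor cluster goes to its cheapest open site; total = fixed + service.
{Upton, Dover}: C1→Dover 26, C2→Dover 92, C3→Dover 24, C4→Upton 24. Service 166; fixed 105; total 271.
{Dover}: C1→Dover 26, C2→Dover 92, C3→Dover 24, C4→Dover 84. Service 226; fixed 72; total 298.
{Dover, Tring}: service 160 + fixed 156 = 316
{Upton, Orton, Dover, Quay, Tring}: service 160 + fixed 389 = 549
No other subset beats 271.

Open Upton and Dover; minimum total cost 271.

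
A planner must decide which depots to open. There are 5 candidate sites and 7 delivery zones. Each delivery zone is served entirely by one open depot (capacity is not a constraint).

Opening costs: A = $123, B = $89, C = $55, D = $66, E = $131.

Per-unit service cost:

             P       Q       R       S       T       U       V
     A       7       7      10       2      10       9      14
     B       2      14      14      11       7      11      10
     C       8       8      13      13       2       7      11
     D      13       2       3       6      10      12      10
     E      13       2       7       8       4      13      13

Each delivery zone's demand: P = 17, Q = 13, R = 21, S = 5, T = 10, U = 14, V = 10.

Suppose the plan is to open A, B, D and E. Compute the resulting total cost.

Total cost: 808

Each delivery zone is assigned to its cheapest site among the open ones.
{A, B, D, E}: P→B 2·17=34, Q→D 2·13=26, R→D 3·21=63, S→A 2·5=10, T→E 4·10=40, U→A 9·14=126, V→B 10·10=100. Service 399; fixed 409; total 808.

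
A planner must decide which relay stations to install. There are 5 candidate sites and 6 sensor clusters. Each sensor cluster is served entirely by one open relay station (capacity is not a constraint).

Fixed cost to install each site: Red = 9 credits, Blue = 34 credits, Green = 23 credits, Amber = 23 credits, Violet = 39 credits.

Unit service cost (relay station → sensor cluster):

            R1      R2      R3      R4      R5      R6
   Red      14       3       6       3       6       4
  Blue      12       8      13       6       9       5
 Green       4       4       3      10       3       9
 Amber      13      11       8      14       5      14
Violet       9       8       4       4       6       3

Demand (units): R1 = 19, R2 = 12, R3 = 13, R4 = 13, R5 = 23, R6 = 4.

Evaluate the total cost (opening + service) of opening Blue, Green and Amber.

Each sensor cluster is assigned to its cheapest site among the open ones.
{Blue, Green, Amber}: R1→Green 4·19=76, R2→Green 4·12=48, R3→Green 3·13=39, R4→Blue 6·13=78, R5→Green 3·23=69, R6→Blue 5·4=20. Service 330; fixed 80; total 410.

Total cost: 410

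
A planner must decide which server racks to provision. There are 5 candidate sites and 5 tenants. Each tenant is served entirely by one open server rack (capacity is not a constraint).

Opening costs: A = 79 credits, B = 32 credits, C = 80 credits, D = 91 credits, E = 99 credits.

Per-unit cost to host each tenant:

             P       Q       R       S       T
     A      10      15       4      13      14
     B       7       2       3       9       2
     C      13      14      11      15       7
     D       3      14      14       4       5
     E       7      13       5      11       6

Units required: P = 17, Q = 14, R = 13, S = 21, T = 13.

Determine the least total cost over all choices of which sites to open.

For any fixed open set, each tenant goes to its cheapest open site; total = fixed + service.
{B, D}: P→D 3·17=51, Q→B 2·14=28, R→B 3·13=39, S→D 4·21=84, T→B 2·13=26. Service 228; fixed 123; total 351.
{A, B, D}: service 228 + fixed 202 = 430
{B, C, D}: P→D 3·17=51, Q→B 2·14=28, R→B 3·13=39, S→D 4·21=84, T→B 2·13=26. Service 228; fixed 203; total 431.
{A, B, C, D, E}: service 228 + fixed 381 = 609
No other subset beats 351.

Minimum total cost: 351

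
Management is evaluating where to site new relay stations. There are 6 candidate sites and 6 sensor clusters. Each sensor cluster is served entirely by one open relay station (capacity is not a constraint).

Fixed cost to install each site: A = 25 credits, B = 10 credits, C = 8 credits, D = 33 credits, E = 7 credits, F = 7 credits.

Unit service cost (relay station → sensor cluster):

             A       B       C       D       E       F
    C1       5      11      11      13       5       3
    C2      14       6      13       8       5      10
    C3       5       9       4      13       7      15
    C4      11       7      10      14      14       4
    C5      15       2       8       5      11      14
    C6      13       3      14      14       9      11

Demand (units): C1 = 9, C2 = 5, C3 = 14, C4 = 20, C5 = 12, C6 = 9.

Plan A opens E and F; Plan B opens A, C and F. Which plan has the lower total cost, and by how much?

Plan A: {E, F}: C1→F 3·9=27, C2→E 5·5=25, C3→E 7·14=98, C4→F 4·20=80, C5→E 11·12=132, C6→E 9·9=81. Service 443; fixed 14; total 457.
Plan B: {A, C, F}: C1→F 3·9=27, C2→F 10·5=50, C3→C 4·14=56, C4→F 4·20=80, C5→C 8·12=96, C6→F 11·9=99. Service 408; fixed 40; total 448.
Difference: |457 − 448| = 9.

Plan B is cheaper by 9.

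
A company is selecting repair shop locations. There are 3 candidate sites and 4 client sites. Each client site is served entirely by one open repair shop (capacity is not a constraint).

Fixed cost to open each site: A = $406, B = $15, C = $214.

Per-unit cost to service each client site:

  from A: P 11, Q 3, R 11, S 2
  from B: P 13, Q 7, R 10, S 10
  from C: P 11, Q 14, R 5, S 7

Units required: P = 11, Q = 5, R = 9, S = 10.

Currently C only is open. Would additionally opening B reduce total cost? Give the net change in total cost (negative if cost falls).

Current service cost with {C}: 306.
Adding B: each client site re-picks its cheapest; new service cost 271, saving 35.
Extra fixed cost: 15. Net change = 15 − 35 = -20.
(Totals: 520 → 500.)

Yes — net change −20 (cost falls by 20).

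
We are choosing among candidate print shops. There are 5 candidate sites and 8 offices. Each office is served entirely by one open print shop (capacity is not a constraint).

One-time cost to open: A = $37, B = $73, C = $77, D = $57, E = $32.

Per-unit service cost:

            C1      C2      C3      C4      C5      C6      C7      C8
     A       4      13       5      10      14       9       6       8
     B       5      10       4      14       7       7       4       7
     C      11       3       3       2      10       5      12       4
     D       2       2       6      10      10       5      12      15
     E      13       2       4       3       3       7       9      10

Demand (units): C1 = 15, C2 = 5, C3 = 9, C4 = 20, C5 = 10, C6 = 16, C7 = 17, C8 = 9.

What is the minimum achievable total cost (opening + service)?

Minimum total cost: 531

For any fixed open set, each office goes to its cheapest open site; total = fixed + service.
{A, C, E}: C1→A 4·15=60, C2→E 2·5=10, C3→C 3·9=27, C4→C 2·20=40, C5→E 3·10=30, C6→C 5·16=80, C7→A 6·17=102, C8→C 4·9=36. Service 385; fixed 146; total 531.
{B, D, E}: service 377 + fixed 162 = 539
{A, D, E}: service 420 + fixed 126 = 546
{A, B, C, D, E}: service 321 + fixed 276 = 597
No other subset beats 531.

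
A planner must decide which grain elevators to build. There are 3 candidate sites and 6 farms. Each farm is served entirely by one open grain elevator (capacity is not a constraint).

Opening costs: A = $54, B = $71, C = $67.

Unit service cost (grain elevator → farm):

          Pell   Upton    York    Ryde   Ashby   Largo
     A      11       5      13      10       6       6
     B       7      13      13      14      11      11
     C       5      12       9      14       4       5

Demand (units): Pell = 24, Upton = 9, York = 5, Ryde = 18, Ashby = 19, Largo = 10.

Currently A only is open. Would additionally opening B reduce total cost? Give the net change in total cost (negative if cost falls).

Yes — net change −25 (cost falls by 25).

Current service cost with {A}: 728.
Adding B: each farm re-picks its cheapest; new service cost 632, saving 96.
Extra fixed cost: 71. Net change = 71 − 96 = -25.
(Totals: 782 → 757.)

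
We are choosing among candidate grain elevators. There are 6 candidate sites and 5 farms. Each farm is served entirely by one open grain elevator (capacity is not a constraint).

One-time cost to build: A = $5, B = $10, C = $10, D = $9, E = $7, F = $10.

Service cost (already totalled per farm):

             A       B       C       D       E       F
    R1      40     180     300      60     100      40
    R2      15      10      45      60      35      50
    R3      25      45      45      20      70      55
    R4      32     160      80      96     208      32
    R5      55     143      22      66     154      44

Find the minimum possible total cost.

Minimum total cost: 149

For any fixed open set, each farm goes to its cheapest open site; total = fixed + service.
{A, C}: R1→A 40, R2→A 15, R3→A 25, R4→A 32, R5→C 22. Service 134; fixed 15; total 149.
{A, C, D}: service 129 + fixed 24 = 153
{A, B, C}: service 129 + fixed 25 = 154
{A, B, C, D, E, F}: service 124 + fixed 51 = 175
No other subset beats 149.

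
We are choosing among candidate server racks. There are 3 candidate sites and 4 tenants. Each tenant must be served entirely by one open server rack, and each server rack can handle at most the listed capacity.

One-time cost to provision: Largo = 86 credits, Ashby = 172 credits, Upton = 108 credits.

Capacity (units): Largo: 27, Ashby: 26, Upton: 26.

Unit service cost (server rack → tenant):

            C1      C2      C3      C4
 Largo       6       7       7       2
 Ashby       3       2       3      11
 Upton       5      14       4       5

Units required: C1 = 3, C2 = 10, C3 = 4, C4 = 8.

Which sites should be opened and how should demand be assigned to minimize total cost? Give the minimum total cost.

Minimum total cost: 218

Open {Largo}: C1→Largo 6·3=18, C2→Largo 7·10=70, C3→Largo 7·4=28, C4→Largo 2·8=16.
Loads: Largo carries 25/27. Service 132; fixed 86; total 218.
Next best feasible plan costs 301.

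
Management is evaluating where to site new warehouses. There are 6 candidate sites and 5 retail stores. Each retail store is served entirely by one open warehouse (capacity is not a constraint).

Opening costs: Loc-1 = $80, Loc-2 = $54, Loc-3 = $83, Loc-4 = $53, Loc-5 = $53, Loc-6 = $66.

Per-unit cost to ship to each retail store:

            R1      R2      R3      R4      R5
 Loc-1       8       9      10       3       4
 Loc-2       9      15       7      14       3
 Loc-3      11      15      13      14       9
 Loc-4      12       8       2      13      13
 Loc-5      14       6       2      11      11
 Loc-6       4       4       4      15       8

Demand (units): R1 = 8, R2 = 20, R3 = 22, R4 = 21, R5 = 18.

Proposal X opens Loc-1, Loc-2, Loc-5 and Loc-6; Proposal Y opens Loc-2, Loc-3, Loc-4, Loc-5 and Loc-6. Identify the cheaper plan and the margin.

Proposal X: {Loc-1, Loc-2, Loc-5, Loc-6}: R1→Loc-6 4·8=32, R2→Loc-6 4·20=80, R3→Loc-5 2·22=44, R4→Loc-1 3·21=63, R5→Loc-2 3·18=54. Service 273; fixed 253; total 526.
Proposal Y: {Loc-2, Loc-3, Loc-4, Loc-5, Loc-6}: R1→Loc-6 4·8=32, R2→Loc-6 4·20=80, R3→Loc-4 2·22=44, R4→Loc-5 11·21=231, R5→Loc-2 3·18=54. Service 441; fixed 309; total 750.
Difference: |526 − 750| = 224.

Proposal X is cheaper by 224.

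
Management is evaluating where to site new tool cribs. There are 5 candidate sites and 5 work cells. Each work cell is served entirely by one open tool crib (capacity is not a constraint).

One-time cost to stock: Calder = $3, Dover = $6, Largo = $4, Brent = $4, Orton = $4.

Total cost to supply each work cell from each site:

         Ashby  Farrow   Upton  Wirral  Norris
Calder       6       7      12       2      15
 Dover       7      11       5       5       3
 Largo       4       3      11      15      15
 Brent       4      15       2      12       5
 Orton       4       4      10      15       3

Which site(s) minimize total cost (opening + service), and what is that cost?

For any fixed open set, each work cell goes to its cheapest open site; total = fixed + service.
{Calder, Brent, Orton}: Ashby→Brent 4, Farrow→Orton 4, Upton→Brent 2, Wirral→Calder 2, Norris→Orton 3. Service 15; fixed 11; total 26.
{Calder, Largo, Brent}: Ashby→Largo 4, Farrow→Largo 3, Upton→Brent 2, Wirral→Calder 2, Norris→Brent 5. Service 16; fixed 11; total 27.
{Calder, Brent}: Ashby→Brent 4, Farrow→Calder 7, Upton→Brent 2, Wirral→Calder 2, Norris→Brent 5. Service 20; fixed 7; total 27.
{Calder, Dover, Largo, Brent, Orton}: service 14 + fixed 21 = 35
No other subset beats 26.

Open Calder, Brent and Orton; minimum total cost 26.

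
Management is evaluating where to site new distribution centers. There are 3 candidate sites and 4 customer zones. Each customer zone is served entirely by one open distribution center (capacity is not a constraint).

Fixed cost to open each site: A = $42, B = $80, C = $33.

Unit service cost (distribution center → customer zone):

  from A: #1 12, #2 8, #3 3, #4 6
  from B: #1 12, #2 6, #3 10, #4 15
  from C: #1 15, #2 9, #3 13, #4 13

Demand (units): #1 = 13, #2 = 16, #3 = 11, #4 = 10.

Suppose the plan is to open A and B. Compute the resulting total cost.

Each customer zone is assigned to its cheapest site among the open ones.
{A, B}: #1→A 12·13=156, #2→B 6·16=96, #3→A 3·11=33, #4→A 6·10=60. Service 345; fixed 122; total 467.

Total cost: 467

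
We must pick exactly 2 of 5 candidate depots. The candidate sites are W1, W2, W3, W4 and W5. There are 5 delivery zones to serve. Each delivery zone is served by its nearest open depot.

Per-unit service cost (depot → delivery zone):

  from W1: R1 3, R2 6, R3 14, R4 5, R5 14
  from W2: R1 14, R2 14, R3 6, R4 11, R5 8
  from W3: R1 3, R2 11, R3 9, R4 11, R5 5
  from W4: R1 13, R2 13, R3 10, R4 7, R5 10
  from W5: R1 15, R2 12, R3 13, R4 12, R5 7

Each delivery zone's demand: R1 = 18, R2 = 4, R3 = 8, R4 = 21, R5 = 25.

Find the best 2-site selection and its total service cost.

Choose W1 and W3; total service cost 380.

With exactly 2 open, each delivery zone uses its cheapest among the chosen.
{W1, W3}: R1→W1 3·18=54, R2→W1 6·4=24, R3→W3 9·8=72, R4→W1 5·21=105, R5→W3 5·25=125. Service cost 380.
{W1, W2}: service cost 431
{W3, W4}: service cost 442
Among all 10 size-2 choices, {W1, W3} is lowest.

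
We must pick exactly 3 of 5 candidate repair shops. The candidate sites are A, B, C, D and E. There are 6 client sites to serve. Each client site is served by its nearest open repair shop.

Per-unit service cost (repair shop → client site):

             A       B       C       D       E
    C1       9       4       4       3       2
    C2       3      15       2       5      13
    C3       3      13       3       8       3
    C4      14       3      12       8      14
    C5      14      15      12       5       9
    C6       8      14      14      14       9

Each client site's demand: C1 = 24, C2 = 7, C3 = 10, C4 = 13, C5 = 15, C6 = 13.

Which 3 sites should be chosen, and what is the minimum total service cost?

With exactly 3 open, each client site uses its cheapest among the chosen.
{A, B, D}: C1→D 3·24=72, C2→A 3·7=21, C3→A 3·10=30, C4→B 3·13=39, C5→D 5·15=75, C6→A 8·13=104. Service cost 341.
{B, D, E}: service cost 344
{A, B, E}: service cost 377
Among all 10 size-3 choices, {A, B, D} is lowest.

Choose A, B and D; total service cost 341.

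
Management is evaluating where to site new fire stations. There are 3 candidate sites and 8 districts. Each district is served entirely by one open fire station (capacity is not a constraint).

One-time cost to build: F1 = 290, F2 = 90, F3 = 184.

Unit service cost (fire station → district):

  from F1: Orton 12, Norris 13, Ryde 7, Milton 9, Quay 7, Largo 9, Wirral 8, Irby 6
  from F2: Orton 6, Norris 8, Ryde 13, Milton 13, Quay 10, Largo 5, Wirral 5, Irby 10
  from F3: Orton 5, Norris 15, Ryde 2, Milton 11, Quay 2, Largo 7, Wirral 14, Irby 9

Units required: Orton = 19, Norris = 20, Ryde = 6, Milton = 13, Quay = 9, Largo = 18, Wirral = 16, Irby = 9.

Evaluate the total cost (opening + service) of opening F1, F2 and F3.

Each district is assigned to its cheapest site among the open ones.
{F1, F2, F3}: Orton→F3 5·19=95, Norris→F2 8·20=160, Ryde→F3 2·6=12, Milton→F1 9·13=117, Quay→F3 2·9=18, Largo→F2 5·18=90, Wirral→F2 5·16=80, Irby→F1 6·9=54. Service 626; fixed 564; total 1190.

Total cost: 1190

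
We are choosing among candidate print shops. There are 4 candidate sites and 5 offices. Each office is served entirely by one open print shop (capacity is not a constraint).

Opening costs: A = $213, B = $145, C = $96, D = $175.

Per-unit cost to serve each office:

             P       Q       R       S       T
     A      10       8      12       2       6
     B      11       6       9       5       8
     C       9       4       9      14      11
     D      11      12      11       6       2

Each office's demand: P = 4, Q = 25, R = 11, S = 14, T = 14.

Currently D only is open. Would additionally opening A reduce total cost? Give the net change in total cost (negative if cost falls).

No — net change +53 (cost rises by 53).

Current service cost with {D}: 577.
Adding A: each office re-picks its cheapest; new service cost 417, saving 160.
Extra fixed cost: 213. Net change = 213 − 160 = 53.
(Totals: 752 → 805.)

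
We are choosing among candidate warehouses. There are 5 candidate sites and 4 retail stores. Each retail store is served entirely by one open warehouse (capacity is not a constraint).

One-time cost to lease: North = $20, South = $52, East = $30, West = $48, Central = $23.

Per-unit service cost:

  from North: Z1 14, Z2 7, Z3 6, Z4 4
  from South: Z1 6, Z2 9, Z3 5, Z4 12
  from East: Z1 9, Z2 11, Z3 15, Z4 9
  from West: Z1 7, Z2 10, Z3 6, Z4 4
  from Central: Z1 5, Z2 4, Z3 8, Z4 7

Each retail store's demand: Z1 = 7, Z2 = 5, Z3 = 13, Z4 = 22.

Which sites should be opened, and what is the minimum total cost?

For any fixed open set, each retail store goes to its cheapest open site; total = fixed + service.
{North, Central}: Z1→Central 5·7=35, Z2→Central 4·5=20, Z3→North 6·13=78, Z4→North 4·22=88. Service 221; fixed 43; total 264.
{West, Central}: service 221 + fixed 71 = 292
{North, East, Central}: Z1→Central 5·7=35, Z2→Central 4·5=20, Z3→North 6·13=78, Z4→North 4·22=88. Service 221; fixed 73; total 294.
{North, South, East, West, Central}: Z1→Central 5·7=35, Z2→Central 4·5=20, Z3→South 5·13=65, Z4→North 4·22=88. Service 208; fixed 173; total 381.
No other subset beats 264.

Open North and Central; minimum total cost 264.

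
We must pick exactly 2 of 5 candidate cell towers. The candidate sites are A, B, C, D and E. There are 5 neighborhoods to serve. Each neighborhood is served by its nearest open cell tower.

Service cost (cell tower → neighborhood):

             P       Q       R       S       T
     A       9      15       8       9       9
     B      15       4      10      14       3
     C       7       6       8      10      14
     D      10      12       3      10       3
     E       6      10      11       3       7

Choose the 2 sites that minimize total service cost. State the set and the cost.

Choose D and E; total service cost 25.

With exactly 2 open, each neighborhood uses its cheapest among the chosen.
{D, E}: P→E 6, Q→E 10, R→D 3, S→E 3, T→D 3. Service cost 25.
{B, E}: service cost 26
{C, D}: service cost 29
Among all 10 size-2 choices, {D, E} is lowest.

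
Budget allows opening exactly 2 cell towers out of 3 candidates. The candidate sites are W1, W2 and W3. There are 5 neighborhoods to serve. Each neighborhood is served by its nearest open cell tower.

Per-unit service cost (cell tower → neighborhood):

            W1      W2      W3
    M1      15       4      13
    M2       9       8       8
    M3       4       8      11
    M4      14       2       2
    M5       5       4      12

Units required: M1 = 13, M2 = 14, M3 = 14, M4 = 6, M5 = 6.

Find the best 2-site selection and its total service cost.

Choose W1 and W2; total service cost 256.

With exactly 2 open, each neighborhood uses its cheapest among the chosen.
{W1, W2}: M1→W2 4·13=52, M2→W2 8·14=112, M3→W1 4·14=56, M4→W2 2·6=12, M5→W2 4·6=24. Service cost 256.
{W2, W3}: service cost 312
{W1, W3}: service cost 379
Among all 3 size-2 choices, {W1, W2} is lowest.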